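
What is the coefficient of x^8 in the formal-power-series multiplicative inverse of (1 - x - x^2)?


Let the inverse be f(x) = sum_{k>=0} a_k x^k. From f(x) * (1 - x - x^2) = 1 and matching coefficients:
 x^0: a_0 = 1.
 x^1: a_1 - a_0 = 0, so a_1 = 1.
 x^k (k >= 2): a_k - a_{k-1} - a_{k-2} = 0, i.e. a_k = a_{k-1} + a_{k-2}.
This is the Fibonacci-type recurrence shifted so that a_0 = a_1 = 1.
Iterating: a_0=1, a_1=1, a_2=2, a_3=3, a_4=5, a_5=8, a_6=13, a_7=21, a_8=34
a_8 = 34.

34


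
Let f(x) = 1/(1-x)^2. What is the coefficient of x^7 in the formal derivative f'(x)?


Differentiate: d/dx [ 1/(1-x)^r ] = r / (1-x)^(r+1).
Here r = 2, so f'(x) = 2 / (1-x)^3.
The expansion of 1/(1-x)^(r+1) has coefficient of x^n equal to C(n+r, r).
So the coefficient of x^7 in f'(x) is
2 * C(9, 2) = 2 * 36 = 72

72


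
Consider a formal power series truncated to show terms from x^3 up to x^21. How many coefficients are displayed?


From x^3 to x^21 inclusive, the count is 21 - 3 + 1 = 19.

19


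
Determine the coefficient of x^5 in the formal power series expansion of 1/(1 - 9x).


The geometric series identity gives 1/(1 - c x) = sum_{k>=0} c^k x^k, so the coefficient of x^k is c^k.
Here c = 9 and k = 5.
Computing: 9^5 = 59049

59049


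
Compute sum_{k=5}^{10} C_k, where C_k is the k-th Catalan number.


C_5 through C_10: 42, 132, 429, 1430, 4862, 16796
Sum = 42 + 132 + 429 + 1430 + 4862 + 16796
= 23691

23691


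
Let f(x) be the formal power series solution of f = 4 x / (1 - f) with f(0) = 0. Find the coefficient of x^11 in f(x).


Apply Lagrange inversion: f = 4 x * phi(f) with phi(t) = 1/(1 - t), so
[x^n] f = 4^n * (1/n) [t^(n-1)] phi(t)^n = 4^n * (1/n) [t^(n-1)] (1 - t)^(-n) = 4^n * (1/n) C(2n - 2, n - 1) = 4^n * C_{n-1}.
For n = 11: C_10 = C(20, 10) / 11 = 184756/11 = 16796.
With the 4^11 = 4194304 factor, the coefficient is 4194304 * 16796 = 70447529984.

70447529984


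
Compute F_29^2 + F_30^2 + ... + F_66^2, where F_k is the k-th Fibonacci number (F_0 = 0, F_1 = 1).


There is a standard identity sum_{k=0}^{N} F_k^2 = F_N * F_{N+1} (proved inductively from the telescoping relation F_k^2 = F_k F_{k+1} - F_{k-1} F_k). Then
sum_{k=29}^{66} F_k^2 = F_66 F_67 - F_28 F_29.
Computing: F_66 = 27777890035288, F_67 = 44945570212853, F_28 = 317811, F_29 = 514229.
Sum = 27777890035288 * 44945570212853 - 317811 * 514229 = 1248493106945946338413523945.

1248493106945946338413523945


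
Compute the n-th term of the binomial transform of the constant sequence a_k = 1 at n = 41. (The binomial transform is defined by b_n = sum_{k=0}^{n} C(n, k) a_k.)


With a_k = 1 for all k, b_n = sum_{k=0}^{n} C(n, k) = 2^n by the binomial theorem.
For n = 41: 2^41 = 2199023255552.

2199023255552


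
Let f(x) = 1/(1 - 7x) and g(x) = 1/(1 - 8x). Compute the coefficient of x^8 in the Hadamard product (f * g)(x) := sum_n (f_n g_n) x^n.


f has coefficients f_k = 7^k and g has coefficients g_k = 8^k, so the Hadamard product has coefficient (f*g)_k = 7^k * 8^k = 56^k.
For k = 8: 56^8 = 96717311574016.

96717311574016


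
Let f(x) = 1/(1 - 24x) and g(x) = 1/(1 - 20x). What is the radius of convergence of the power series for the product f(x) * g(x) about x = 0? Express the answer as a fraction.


The radius of 1/(1 - 24x) is 1/24 (nearest singularity at x = 1/24), and the radius of 1/(1 - 20x) is 1/20.
The product f(x)*g(x) = 1/((1 - 24x)(1 - 20x)) has singularities at both 1/24 and 1/20, so its radius of convergence is the distance to the nearest one:
min(1/24, 1/20) = 1/24.

1/24


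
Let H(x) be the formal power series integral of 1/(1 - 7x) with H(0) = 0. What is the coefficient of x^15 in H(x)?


1/(1 - 7x) = sum_{k>=0} 7^k x^k. Integrating termwise with H(0) = 0:
H(x) = sum_{k>=0} 7^k x^(k+1) / (k+1) = sum_{m>=1} 7^(m-1) x^m / m.
For m = 15: 7^14/15 = 678223072849/15 = 678223072849/15.

678223072849/15


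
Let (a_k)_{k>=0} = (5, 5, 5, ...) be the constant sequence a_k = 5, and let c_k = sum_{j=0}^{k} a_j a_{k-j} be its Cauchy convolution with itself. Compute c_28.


Since a_j = 5 for all j >= 0, the convolution sum becomes
c_k = sum_{j=0}^{k} 5 * 5 = 25 * (k + 1).
Equivalently, the generating function of (a_k) is 5/(1 - x) and its square is 25/(1 - x)^2 = sum_{k>=0} 25(k + 1) x^k.
For k = 28: 25 * 29 = 725.

725


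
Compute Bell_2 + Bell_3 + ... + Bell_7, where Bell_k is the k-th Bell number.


Recall Bell_k counts set partitions of a k-set (with Bell_0 = 1 by convention).
Bell_2 through Bell_7: 2, 5, 15, 52, 203, 877
Sum = 2 + 5 + 15 + 52 + 203 + 877 = 1154.

1154


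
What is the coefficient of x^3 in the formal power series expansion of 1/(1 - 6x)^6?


The general identity 1/(1 - c x)^r = sum_{k>=0} c^k C(k + r - 1, r - 1) x^k follows by substituting y = c x into 1/(1 - y)^r = sum_{k>=0} C(k + r - 1, r - 1) y^k.
For c = 6, r = 6, k = 3:
6^3 * C(8, 5) = 216 * 56 = 12096.

12096


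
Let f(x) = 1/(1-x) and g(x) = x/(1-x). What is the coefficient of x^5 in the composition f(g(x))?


First simplify the composition: f(g(x)) = 1/(1 - x/(1-x)) = (1-x)/((1-x) - x) = (1-x)/(1-2x).
Now extract the coefficient. Write (1-x)/(1-2x) = 1/(1-2x) - x/(1-2x).
The coefficient of x^n in 1/(1-2x) is 2^n, and in x/(1-2x) is 2^(n-1) (for n >= 1).
So the coefficient of x^5 is 2^5 - 2^4 = 32 - 16 = 16.

16


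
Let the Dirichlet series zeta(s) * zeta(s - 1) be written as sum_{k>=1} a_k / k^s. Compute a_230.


Convolution gives a_k = sum_{d | k} d * 1 = sum_{d | k} d = sigma(k), the sum of positive divisors of k.
For k = 230, the divisors are 1, 2, 5, 10, 23, 46, 115, 230, so
sigma(230) = 1 + 2 + 5 + 10 + 23 + 46 + 115 + 230 = 432.

432


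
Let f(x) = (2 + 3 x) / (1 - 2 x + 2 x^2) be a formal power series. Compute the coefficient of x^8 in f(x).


Write f(x) = sum_{k>=0} a_k x^k. Multiplying both sides by 1 - 2 x + 2 x^2 gives
(1 - 2 x + 2 x^2) sum_{k>=0} a_k x^k = 2 + 3 x.
Matching coefficients:
 x^0: a_0 = 2
 x^1: a_1 - 2 a_0 = 3  =>  a_1 = 2*2 + 3 = 7
 x^k (k >= 2): a_k = 2 a_{k-1} - 2 a_{k-2}.
Iterating: a_2 = 10, a_3 = 6, a_4 = -8, a_5 = -28, a_6 = -40, a_7 = -24, a_8 = 32.
So the coefficient of x^8 is 32.

32


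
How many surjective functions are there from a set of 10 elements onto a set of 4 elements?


By inclusion-exclusion on which target elements are missed, the number of surjections from an n-set onto a k-set is
surj(n, k) = sum_{j=0}^{k} (-1)^j C(k, j) (k - j)^n.
Equivalently surj(n, k) = k! * S(n, k), where S(n, k) is the Stirling number of the second kind.
For n = 10, k = 4:
S(10, 4) = 34105, so
surj = 4! * 34105 = 24 * 34105 = 818520.

818520


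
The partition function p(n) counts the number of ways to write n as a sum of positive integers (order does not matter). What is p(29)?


Using the generating function prod_{k>=1} 1/(1-x^k), we compute p(29).
By dynamic programming over parts 1 through 29:
p(29) = 4565

4565


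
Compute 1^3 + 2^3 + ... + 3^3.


This power sum has a closed form given by Faulhaber's formula
sum_{k=1}^{m} k^p = (1 / (p + 1)) * sum_{j=0}^{p} C(p + 1, j) B_j m^(p + 1 - j),
but for small m direct computation is fastest:
1 + 8 + 27 = 36.

36


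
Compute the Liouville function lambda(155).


The Liouville function is lambda(k) = (-1)^Omega(k), where Omega(k) counts the prime factors of k with multiplicity.
Factoring: 155 = 5 * 31, so Omega(155) = 2.
lambda(155) = (-1)^2 = 1.

1


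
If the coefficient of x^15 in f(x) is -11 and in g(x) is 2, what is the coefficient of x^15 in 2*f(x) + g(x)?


Scalar multiplication scales coefficients: 2 * -11 = -22.
Then add the g coefficient: -22 + 2
= -20

-20


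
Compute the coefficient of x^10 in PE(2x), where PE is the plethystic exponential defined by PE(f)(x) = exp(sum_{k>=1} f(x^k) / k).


With f(x) = 2x, the exponent is sum_{k>=1} 2 x^k / k = 2 * (-ln(1 - x)). Exponentiating:
PE(2x) = exp(-2 ln(1 - x)) = 1/(1 - x)^2.
By the negative binomial expansion, [x^n] 1/(1 - x)^2 = C(n + 1, 1).
For n = 10: C(11, 1) = 11.

11


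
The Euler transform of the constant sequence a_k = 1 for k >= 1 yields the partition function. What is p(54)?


The Euler transform converts the sequence a_k = 1 into the number of integer partitions.
Using the recurrence or dynamic programming:
p(54) = 386155

386155


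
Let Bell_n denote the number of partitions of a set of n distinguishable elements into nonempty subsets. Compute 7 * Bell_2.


Bell_2 can be computed from the Bell triangle or from Dobinski's identity Bell_n = (1/e) * sum_{k>=0} k^n / k!.
Computing Bell_2 = 2.
Then 7 * 2 = 14.

14


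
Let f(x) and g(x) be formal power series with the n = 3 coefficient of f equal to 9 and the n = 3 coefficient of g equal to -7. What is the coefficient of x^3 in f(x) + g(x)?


Addition of formal power series is termwise.
The coefficient of x^3 in f + g = 9 + -7
= 2

2


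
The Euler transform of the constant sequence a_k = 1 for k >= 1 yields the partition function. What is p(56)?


The Euler transform converts the sequence a_k = 1 into the number of integer partitions.
Using the recurrence or dynamic programming:
p(56) = 526823

526823


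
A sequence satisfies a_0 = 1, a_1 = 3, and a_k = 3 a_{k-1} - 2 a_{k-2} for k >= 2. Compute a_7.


The characteristic equation is t^2 - 3 t + 2 = 0, with roots r_1 = 2 and r_2 = 1 (so c_1 = r_1 + r_2, c_2 = -r_1 r_2 as required).
One can use the closed form a_n = A r_1^n + B r_2^n, but direct iteration is more reliable:
a_0 = 1, a_1 = 3, a_2 = 7, a_3 = 15, a_4 = 31, a_5 = 63, a_6 = 127, a_7 = 255.
So a_7 = 255.

255


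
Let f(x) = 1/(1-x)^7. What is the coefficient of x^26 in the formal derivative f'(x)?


Differentiate: d/dx [ 1/(1-x)^r ] = r / (1-x)^(r+1).
Here r = 7, so f'(x) = 7 / (1-x)^8.
The expansion of 1/(1-x)^(r+1) has coefficient of x^n equal to C(n+r, r).
So the coefficient of x^26 in f'(x) is
7 * C(33, 7) = 7 * 4272048 = 29904336

29904336


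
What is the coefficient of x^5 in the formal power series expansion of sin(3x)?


The Maclaurin series is sin(t) = sum_{k>=0} (-1)^k t^(2k+1) / (2k+1)!, so substituting t = 3x, only odd powers of x are nonzero, with coefficient of x^(2k+1) equal to (-1)^k 3^(2k+1) / (2k+1)!.
Write 5 = 2*2 + 1, giving the coefficient (-1)^2 * 3^5 / 5! = 243/120 = 81/40.

81/40


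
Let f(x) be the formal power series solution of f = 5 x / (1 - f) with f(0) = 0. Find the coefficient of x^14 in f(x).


Apply Lagrange inversion: f = 5 x * phi(f) with phi(t) = 1/(1 - t), so
[x^n] f = 5^n * (1/n) [t^(n-1)] phi(t)^n = 5^n * (1/n) [t^(n-1)] (1 - t)^(-n) = 5^n * (1/n) C(2n - 2, n - 1) = 5^n * C_{n-1}.
For n = 14: C_13 = C(26, 13) / 14 = 10400600/14 = 742900.
With the 5^14 = 6103515625 factor, the coefficient is 6103515625 * 742900 = 4534301757812500.

4534301757812500


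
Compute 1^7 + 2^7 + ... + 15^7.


This power sum has a closed form given by Faulhaber's formula
sum_{k=1}^{m} k^p = (1 / (p + 1)) * sum_{j=0}^{p} C(p + 1, j) B_j m^(p + 1 - j),
but for small m direct computation is fastest:
1 + 128 + 2187 + 16384 + 78125 + 279936 + 823543 + 2097152 + 4782969 + 10000000 + 19487171 + 35831808 + 62748517 + 105413504 + 170859375 = 412420800.

412420800


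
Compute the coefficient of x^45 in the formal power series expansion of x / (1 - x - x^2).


Let f(x) = sum_{k>=0} a_k x^k. Multiplying f(x) * (1 - x - x^2) = x and matching coefficients gives a_0 = 0, a_1 = 1, and a_k = a_{k-1} + a_{k-2} for k >= 2. These are the Fibonacci numbers F_k.
Iterating from F_0 = 0, F_1 = 1:
F_0=0, F_1=1, F_2=1, F_3=2, F_4=3, F_5=5, F_6=8, F_7=13, F_8=21, F_9=34, ...
F_45 = 1134903170.

1134903170


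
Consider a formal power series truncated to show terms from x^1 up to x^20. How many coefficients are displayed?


From x^1 to x^20 inclusive, the count is 20 - 1 + 1 = 20.

20


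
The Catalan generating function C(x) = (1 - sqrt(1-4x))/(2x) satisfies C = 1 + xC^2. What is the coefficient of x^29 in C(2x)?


Substituting x -> 2x scales the n-th coefficient by 2^n, so [x^29] C(2x) = 2^29 * C_29.
C_29 = C(2*29, 29)/(30) = 30067266499541040/30 = 1002242216651368.
So 2^29 * 1002242216651368 = 536870912 * 1002242216651368 = 538074692898521524207616.

538074692898521524207616


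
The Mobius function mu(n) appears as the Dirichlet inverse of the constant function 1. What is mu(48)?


48 has a squared prime factor, so mu(48) = 0.
Factorization reveals a repeated prime.

0


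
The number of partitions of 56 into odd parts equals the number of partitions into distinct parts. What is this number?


Computing partitions of 56 into odd parts (1, 3, 5, ...):
Using the generating function prod_{k>=0} 1/(1-x^(2k+1)),
the count is 7108

7108


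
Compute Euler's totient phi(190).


phi(n) counts integers in [1, n] coprime to n. Using the multiplicative formula phi(n) = n * prod_{p | n} (1 - 1/p):
190 = 2 * 5 * 19, so
phi(190) = 190 * (1 - 1/2) * (1 - 1/5) * (1 - 1/19) = 72.

72


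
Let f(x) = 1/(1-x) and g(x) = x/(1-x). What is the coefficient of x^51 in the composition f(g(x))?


First simplify the composition: f(g(x)) = 1/(1 - x/(1-x)) = (1-x)/((1-x) - x) = (1-x)/(1-2x).
Now extract the coefficient. Write (1-x)/(1-2x) = 1/(1-2x) - x/(1-2x).
The coefficient of x^n in 1/(1-2x) is 2^n, and in x/(1-2x) is 2^(n-1) (for n >= 1).
So the coefficient of x^51 is 2^51 - 2^50 = 2251799813685248 - 1125899906842624 = 1125899906842624.

1125899906842624


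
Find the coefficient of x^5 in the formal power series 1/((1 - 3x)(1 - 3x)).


By partial fractions or Cauchy convolution:
The coefficient equals sum_{k=0}^{5} 3^k * 3^(5-k).
= 1458

1458


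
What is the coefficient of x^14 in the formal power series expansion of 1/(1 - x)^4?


The expansion 1/(1 - x)^r = sum_{k>=0} C(k + r - 1, r - 1) x^k follows from the multiset / negative-binomial theorem (or from repeated differentiation of the geometric series).
For r = 4 and k = 14:
C(17, 3) = 355687428096000 / (6 * 87178291200) = 680.

680


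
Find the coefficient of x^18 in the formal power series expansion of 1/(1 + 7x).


Write 1/(1 + c x) = 1/(1 - (-c) x) and apply the geometric-series identity
1/(1 - y) = sum_{k>=0} y^k to get 1/(1 + c x) = sum_{k>=0} (-c)^k x^k.
So the coefficient of x^k is (-c)^k = (-1)^k * c^k.
Here c = 7 and k = 18:
(-7)^18 = 1 * 1628413597910449 = 1628413597910449

1628413597910449


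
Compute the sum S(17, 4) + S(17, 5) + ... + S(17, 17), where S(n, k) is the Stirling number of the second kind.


By definition, S(n, k) counts partitions of an n-set into exactly k nonempty blocks.
Computing row n = 17 for k = 4..17:
S(17, k): 694337290, 5652751651, 17505749898, 25708104786, 20415995028, 9528822303, 2758334150, 512060978, 62022324, 4910178, 249900, 7820, 136, 1
Sum = 82843346443.

82843346443


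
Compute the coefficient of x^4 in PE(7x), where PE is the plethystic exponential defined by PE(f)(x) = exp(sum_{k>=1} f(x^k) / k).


With f(x) = 7x, the exponent is sum_{k>=1} 7 x^k / k = 7 * (-ln(1 - x)). Exponentiating:
PE(7x) = exp(-7 ln(1 - x)) = 1/(1 - x)^7.
By the negative binomial expansion, [x^n] 1/(1 - x)^7 = C(n + 6, 6).
For n = 4: C(10, 6) = 210.

210


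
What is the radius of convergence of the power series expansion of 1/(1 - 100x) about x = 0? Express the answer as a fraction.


Expanding 1/(1 - 100x) = sum_{k>=0} 100^k x^k, the series converges when |100x| < 1, i.e., |x| < 1/100.
So the radius of convergence is 1/100 = 1/100.

1/100


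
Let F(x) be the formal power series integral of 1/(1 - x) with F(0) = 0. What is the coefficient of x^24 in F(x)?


1/(1 - x) = sum_{k>=0} x^k. Integrating termwise and using F(0) = 0 gives
F(x) = sum_{k>=0} x^(k+1) / (k+1) = sum_{m>=1} x^m / m = -ln(1 - x).
So the coefficient of x^24 is 1/24 = 1/24.

1/24


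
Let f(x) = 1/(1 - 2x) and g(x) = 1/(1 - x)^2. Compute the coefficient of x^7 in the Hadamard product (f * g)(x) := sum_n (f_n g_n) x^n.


f has coefficients f_k = 2^k. For g = 1/(1 - x)^2 the coefficient is g_k = C(k + 1, 1) = k + 1. The Hadamard coefficient is (f * g)_k = 2^k * (k + 1).
For k = 7: 2^7 * 8 = 128 * 8 = 1024.

1024


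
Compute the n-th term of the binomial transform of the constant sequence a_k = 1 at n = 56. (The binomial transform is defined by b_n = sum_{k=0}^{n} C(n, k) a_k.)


With a_k = 1 for all k, b_n = sum_{k=0}^{n} C(n, k) = 2^n by the binomial theorem.
For n = 56: 2^56 = 72057594037927936.

72057594037927936


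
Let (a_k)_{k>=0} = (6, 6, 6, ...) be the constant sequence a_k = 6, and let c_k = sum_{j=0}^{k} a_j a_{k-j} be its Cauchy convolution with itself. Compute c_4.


Since a_j = 6 for all j >= 0, the convolution sum becomes
c_k = sum_{j=0}^{k} 6 * 6 = 36 * (k + 1).
Equivalently, the generating function of (a_k) is 6/(1 - x) and its square is 36/(1 - x)^2 = sum_{k>=0} 36(k + 1) x^k.
For k = 4: 36 * 5 = 180.

180


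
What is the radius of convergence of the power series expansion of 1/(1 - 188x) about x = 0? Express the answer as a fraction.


Expanding 1/(1 - 188x) = sum_{k>=0} 188^k x^k, the series converges when |188x| < 1, i.e., |x| < 1/188.
So the radius of convergence is 1/188 = 1/188.

1/188


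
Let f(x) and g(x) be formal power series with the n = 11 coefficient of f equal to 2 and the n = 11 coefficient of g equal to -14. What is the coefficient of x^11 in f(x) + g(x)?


Addition of formal power series is termwise.
The coefficient of x^11 in f + g = 2 + -14
= -12

-12


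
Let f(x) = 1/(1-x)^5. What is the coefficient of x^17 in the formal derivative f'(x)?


Differentiate: d/dx [ 1/(1-x)^r ] = r / (1-x)^(r+1).
Here r = 5, so f'(x) = 5 / (1-x)^6.
The expansion of 1/(1-x)^(r+1) has coefficient of x^n equal to C(n+r, r).
So the coefficient of x^17 in f'(x) is
5 * C(22, 5) = 5 * 26334 = 131670

131670


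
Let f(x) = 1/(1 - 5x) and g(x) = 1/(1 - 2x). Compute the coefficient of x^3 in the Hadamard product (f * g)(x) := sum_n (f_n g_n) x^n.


f has coefficients f_k = 5^k and g has coefficients g_k = 2^k, so the Hadamard product has coefficient (f*g)_k = 5^k * 2^k = 10^k.
For k = 3: 10^3 = 1000.

1000


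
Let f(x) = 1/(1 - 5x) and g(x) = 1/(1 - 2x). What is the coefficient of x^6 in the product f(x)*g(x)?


The coefficient of x^n in f*g is the Cauchy product: sum_{k=0}^{n} a^k * b^(n-k).
With a=5, b=2, n=6:
sum_{k=0}^{6} 5^k * 2^(6-k)
= 25999

25999


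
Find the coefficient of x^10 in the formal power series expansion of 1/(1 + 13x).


Write 1/(1 + c x) = 1/(1 - (-c) x) and apply the geometric-series identity
1/(1 - y) = sum_{k>=0} y^k to get 1/(1 + c x) = sum_{k>=0} (-c)^k x^k.
So the coefficient of x^k is (-c)^k = (-1)^k * c^k.
Here c = 13 and k = 10:
(-13)^10 = 1 * 137858491849 = 137858491849

137858491849


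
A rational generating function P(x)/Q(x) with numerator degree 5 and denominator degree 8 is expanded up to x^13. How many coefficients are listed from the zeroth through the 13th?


Expanding up to x^13 gives the coefficients for x^0, x^1, ..., x^13.
That is 13 + 1 = 14 coefficients in total.

14


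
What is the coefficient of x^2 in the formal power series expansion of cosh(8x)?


The Maclaurin series is cosh(t) = sum_{m>=0} t^(2m) / (2m)!, so substituting t = 8x, only even powers of x are nonzero, with coefficient of x^(2m) equal to 8^(2m) / (2m)!.
For x^2 the coefficient is 8^2/2! = 64/2 = 32.

32


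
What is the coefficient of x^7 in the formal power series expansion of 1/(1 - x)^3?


The expansion 1/(1 - x)^r = sum_{k>=0} C(k + r - 1, r - 1) x^k follows from the multiset / negative-binomial theorem (or from repeated differentiation of the geometric series).
For r = 3 and k = 7:
C(9, 2) = 362880 / (2 * 5040) = 36.

36


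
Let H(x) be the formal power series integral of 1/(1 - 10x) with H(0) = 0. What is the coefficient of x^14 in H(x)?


1/(1 - 10x) = sum_{k>=0} 10^k x^k. Integrating termwise with H(0) = 0:
H(x) = sum_{k>=0} 10^k x^(k+1) / (k+1) = sum_{m>=1} 10^(m-1) x^m / m.
For m = 14: 10^13/14 = 10000000000000/14 = 5000000000000/7.

5000000000000/7


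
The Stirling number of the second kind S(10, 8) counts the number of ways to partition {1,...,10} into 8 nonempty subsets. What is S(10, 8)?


Using the explicit formula S(n,k) = (1/k!) sum_{j=0}^{k} (-1)^(k-j) C(k,j) j^n:
S(10, 8) = 750
Equivalently, S(n,k) is n! times the coefficient of x^n in the EGF (e^x - 1)^k / k!.

750


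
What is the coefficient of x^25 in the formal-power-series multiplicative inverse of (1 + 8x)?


The inverse is 1/(1 + 8x). Apply the geometric identity 1/(1 - y) = sum_{k>=0} y^k with y = -8x:
1/(1 + 8x) = sum_{k>=0} (-8)^k x^k.
So the coefficient of x^25 is (-8)^25 = -37778931862957161709568.

-37778931862957161709568


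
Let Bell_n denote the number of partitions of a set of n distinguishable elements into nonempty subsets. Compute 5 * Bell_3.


Bell_3 can be computed from the Bell triangle or from Dobinski's identity Bell_n = (1/e) * sum_{k>=0} k^n / k!.
Computing Bell_3 = 5.
Then 5 * 5 = 25.

25


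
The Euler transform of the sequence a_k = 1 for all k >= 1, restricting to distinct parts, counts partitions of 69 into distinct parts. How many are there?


Partitions of 69 into distinct parts can be computed via generating function.
Product (1+x)(1+x^2)(1+x^3)...
The coefficient of x^69 = 27130

27130


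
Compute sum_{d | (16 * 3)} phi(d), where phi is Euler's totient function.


First, 16 * 3 = 48. One classical identity is sum_{d | n} phi(d) = n (each k in [1, n] has a unique gcd with n, and among the k's with gcd(k, n) = n/d there are phi(d) of them). So the sum equals 48. We also verify directly:
Divisors of 48: 1, 2, 3, 4, 6, 8, 12, 16, 24, 48.
phi values: 1, 1, 2, 2, 2, 4, 4, 8, 8, 16.
Sum = 48.

48


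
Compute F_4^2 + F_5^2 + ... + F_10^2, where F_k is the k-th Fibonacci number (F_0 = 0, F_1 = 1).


There is a standard identity sum_{k=0}^{N} F_k^2 = F_N * F_{N+1} (proved inductively from the telescoping relation F_k^2 = F_k F_{k+1} - F_{k-1} F_k). Then
sum_{k=4}^{10} F_k^2 = F_10 F_11 - F_3 F_4.
Computing: F_10 = 55, F_11 = 89, F_3 = 2, F_4 = 3.
Sum = 55 * 89 - 2 * 3 = 4889.

4889


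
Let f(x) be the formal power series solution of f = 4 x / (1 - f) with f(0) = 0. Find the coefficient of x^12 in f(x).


Apply Lagrange inversion: f = 4 x * phi(f) with phi(t) = 1/(1 - t), so
[x^n] f = 4^n * (1/n) [t^(n-1)] phi(t)^n = 4^n * (1/n) [t^(n-1)] (1 - t)^(-n) = 4^n * (1/n) C(2n - 2, n - 1) = 4^n * C_{n-1}.
For n = 12: C_11 = C(22, 11) / 12 = 705432/12 = 58786.
With the 4^12 = 16777216 factor, the coefficient is 16777216 * 58786 = 986265419776.

986265419776


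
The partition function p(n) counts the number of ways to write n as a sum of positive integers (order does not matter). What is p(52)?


Using the generating function prod_{k>=1} 1/(1-x^k), we compute p(52).
By dynamic programming over parts 1 through 52:
p(52) = 281589

281589


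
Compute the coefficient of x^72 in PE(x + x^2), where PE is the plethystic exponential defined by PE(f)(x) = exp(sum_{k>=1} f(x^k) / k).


With f(x) = x + x^2, the exponent is sum_{k>=1} (x^k + x^(2k)) / k = -ln(1 - x) - ln(1 - x^2). Exponentiating:
PE(x + x^2) = 1 / ((1 - x)(1 - x^2)).
This is the generating function for partitions of n into parts of size 1 or 2. The number of 2's can be any j in 0..36, and the rest are 1's, so
[x^72] = floor(72/2) + 1 = 37.

37


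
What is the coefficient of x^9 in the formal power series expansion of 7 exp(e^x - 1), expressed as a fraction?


exp(e^x - 1) is the exponential generating function for the Bell numbers Bell_k: exp(e^x - 1) = sum_{k>=0} Bell_k x^k / k!.
So the coefficient of x^9 in 7 exp(e^x - 1) is 7 Bell_9 / 9!.
Computing: Bell_9 = 21147 and 9! = 362880, giving
7 * 21147/362880 = 7049/17280.

7049/17280


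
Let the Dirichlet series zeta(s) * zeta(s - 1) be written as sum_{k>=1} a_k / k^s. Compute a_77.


Convolution gives a_k = sum_{d | k} d * 1 = sum_{d | k} d = sigma(k), the sum of positive divisors of k.
For k = 77, the divisors are 1, 7, 11, 77, so
sigma(77) = 1 + 7 + 11 + 77 = 96.

96


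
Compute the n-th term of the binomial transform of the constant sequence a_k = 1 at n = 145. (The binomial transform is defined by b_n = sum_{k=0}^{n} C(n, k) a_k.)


With a_k = 1 for all k, b_n = sum_{k=0}^{n} C(n, k) = 2^n by the binomial theorem.
For n = 145: 2^145 = 44601490397061246283071436545296723011960832.

44601490397061246283071436545296723011960832


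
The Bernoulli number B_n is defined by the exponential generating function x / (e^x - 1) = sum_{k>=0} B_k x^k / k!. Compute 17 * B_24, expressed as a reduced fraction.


Bernoulli numbers can also be computed recursively via B_0 = 1 and sum_{j=0}^{m} C(m+1, j) B_j = 0 for m >= 1. Odd-index Bernoulli numbers vanish for k >= 3.
Computing B_24 = -236364091/2730, so 17 * B_24 = 17 * -236364091/2730 = -4018189547/2730.

-4018189547/2730


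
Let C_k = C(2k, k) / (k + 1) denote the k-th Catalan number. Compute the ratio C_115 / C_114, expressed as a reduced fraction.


Using C_k = (2k)! / (k! (k+1)!), the ratio C_{k+1}/C_k simplifies to
C_{k+1}/C_k = [(2k+2)! / ((k+1)! (k+2)!)] * [k! (k+1)! / (2k)!]
 = (2k+2)(2k+1) / ((k+1)(k+2)) = 2(2k+1) / (k+2).
For k = 114: 2(2*114 + 1) / (114 + 2) = 458/116 = 229/58.

229/58


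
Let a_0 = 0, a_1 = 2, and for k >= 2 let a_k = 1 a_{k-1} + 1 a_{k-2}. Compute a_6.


Iterating the recurrence forward:
a_0 = 0
a_1 = 2
a_2 = 1*2 + 1*0 = 2
a_3 = 1*2 + 1*2 = 4
a_4 = 1*4 + 1*2 = 6
a_5 = 1*6 + 1*4 = 10
a_6 = 1*10 + 1*6 = 16
So a_6 = 16.

16


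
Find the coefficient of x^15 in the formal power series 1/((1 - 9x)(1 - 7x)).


By partial fractions or Cauchy convolution:
The coefficient equals sum_{k=0}^{15} 9^k * 7^(15-k).
= 909893629141120

909893629141120


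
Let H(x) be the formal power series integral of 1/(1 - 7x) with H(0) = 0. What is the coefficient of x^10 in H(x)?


1/(1 - 7x) = sum_{k>=0} 7^k x^k. Integrating termwise with H(0) = 0:
H(x) = sum_{k>=0} 7^k x^(k+1) / (k+1) = sum_{m>=1} 7^(m-1) x^m / m.
For m = 10: 7^9/10 = 40353607/10 = 40353607/10.

40353607/10


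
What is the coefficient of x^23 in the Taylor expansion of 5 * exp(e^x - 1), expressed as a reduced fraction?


exp(e^x - 1) = sum_{k>=0} Bell_k x^k / k!, where Bell_k is the k-th Bell number.
So the coefficient of x^23 is 5 * Bell_23 / 23!.
Computing: Bell_23 = 44152005855084346 and 23! = 25852016738884976640000, giving
5 * 44152005855084346/25852016738884976640000 = 22076002927542173/2585201673888497664000.

22076002927542173/2585201673888497664000


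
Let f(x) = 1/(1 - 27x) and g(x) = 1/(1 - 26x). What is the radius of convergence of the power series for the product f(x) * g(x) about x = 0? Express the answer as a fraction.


The radius of 1/(1 - 27x) is 1/27 (nearest singularity at x = 1/27), and the radius of 1/(1 - 26x) is 1/26.
The product f(x)*g(x) = 1/((1 - 27x)(1 - 26x)) has singularities at both 1/27 and 1/26, so its radius of convergence is the distance to the nearest one:
min(1/27, 1/26) = 1/27.

1/27


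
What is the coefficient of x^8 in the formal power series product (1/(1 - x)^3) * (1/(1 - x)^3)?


Combine the factors: (1/(1 - x)^3) * (1/(1 - x)^3) = 1/(1 - x)^6.
Then use 1/(1 - x)^r = sum_{k>=0} C(k + r - 1, r - 1) x^k with r = 6 and k = 8:
C(13, 5) = 1287.

1287


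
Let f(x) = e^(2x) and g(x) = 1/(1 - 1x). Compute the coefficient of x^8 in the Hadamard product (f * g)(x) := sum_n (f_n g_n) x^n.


Expanding: f_k = 2^k/k! (from e^(2x)) and g_k = 1^k (from 1/(1 - 1x)). So the Hadamard coefficient (f * g)_k = 2^k 1^k / k! = (2)^k / k!.
For k = 8: 2^8/8! = 256/40320 = 2/315.

2/315


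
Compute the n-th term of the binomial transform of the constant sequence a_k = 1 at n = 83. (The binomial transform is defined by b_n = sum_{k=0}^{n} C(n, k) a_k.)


With a_k = 1 for all k, b_n = sum_{k=0}^{n} C(n, k) = 2^n by the binomial theorem.
For n = 83: 2^83 = 9671406556917033397649408.

9671406556917033397649408


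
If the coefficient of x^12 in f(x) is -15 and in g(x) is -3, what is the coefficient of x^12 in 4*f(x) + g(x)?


Scalar multiplication scales coefficients: 4 * -15 = -60.
Then add the g coefficient: -60 + -3
= -63

-63


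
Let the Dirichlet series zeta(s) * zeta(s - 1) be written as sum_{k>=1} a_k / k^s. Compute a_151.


Convolution gives a_k = sum_{d | k} d * 1 = sum_{d | k} d = sigma(k), the sum of positive divisors of k.
For k = 151, the divisors are 1, 151, so
sigma(151) = 1 + 151 = 152.

152


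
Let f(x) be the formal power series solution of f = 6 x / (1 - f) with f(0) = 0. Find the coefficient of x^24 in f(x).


Apply Lagrange inversion: f = 6 x * phi(f) with phi(t) = 1/(1 - t), so
[x^n] f = 6^n * (1/n) [t^(n-1)] phi(t)^n = 6^n * (1/n) [t^(n-1)] (1 - t)^(-n) = 6^n * (1/n) C(2n - 2, n - 1) = 6^n * C_{n-1}.
For n = 24: C_23 = C(46, 23) / 24 = 8233430727600/24 = 343059613650.
With the 6^24 = 4738381338321616896 factor, the coefficient is 4738381338321616896 * 343059613650 = 1625547271250983831785072230400.

1625547271250983831785072230400


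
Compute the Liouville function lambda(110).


The Liouville function is lambda(k) = (-1)^Omega(k), where Omega(k) counts the prime factors of k with multiplicity.
Factoring: 110 = 2 * 5 * 11, so Omega(110) = 3.
lambda(110) = (-1)^3 = -1.

-1


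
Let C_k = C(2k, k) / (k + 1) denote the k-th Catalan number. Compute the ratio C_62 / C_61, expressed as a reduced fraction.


Using C_k = (2k)! / (k! (k+1)!), the ratio C_{k+1}/C_k simplifies to
C_{k+1}/C_k = [(2k+2)! / ((k+1)! (k+2)!)] * [k! (k+1)! / (2k)!]
 = (2k+2)(2k+1) / ((k+1)(k+2)) = 2(2k+1) / (k+2).
For k = 61: 2(2*61 + 1) / (61 + 2) = 246/63 = 82/21.

82/21


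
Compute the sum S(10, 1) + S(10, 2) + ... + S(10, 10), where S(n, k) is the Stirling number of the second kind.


By definition, S(n, k) counts partitions of an n-set into exactly k nonempty blocks.
Computing row n = 10 for k = 1..10:
S(10, k): 1, 511, 9330, 34105, 42525, 22827, 5880, 750, 45, 1
Sum = 115975. (This equals Bell_10 since the sum runs over all k.)

115975


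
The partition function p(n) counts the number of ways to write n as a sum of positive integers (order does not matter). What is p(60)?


Using the generating function prod_{k>=1} 1/(1-x^k), we compute p(60).
By dynamic programming over parts 1 through 60:
p(60) = 966467

966467


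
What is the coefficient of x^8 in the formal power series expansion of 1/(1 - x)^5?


The negative binomial / multiset identity is
1/(1 - x)^r = sum_{k>=0} C(k + r - 1, r - 1) x^k.
Here r = 5 and k = 8, so the coefficient is
C(8 + 4, 4) = C(12, 4)
= 495

495


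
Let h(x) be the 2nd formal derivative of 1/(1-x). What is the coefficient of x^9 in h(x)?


Differentiating 2 times: d^2/dx^2 [1/(1-x)] = 2!/(1-x)^3.
The expansion 1/(1-x)^3 = sum_{k>=0} C(k+2, 2) x^k, so the coefficient of x^n in 2!/(1-x)^3 is 2! * C(n+2, 2).
For n = 9: 2 * C(11, 2) = 2 * 55 = 110

110


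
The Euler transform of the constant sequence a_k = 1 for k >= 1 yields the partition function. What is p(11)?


The Euler transform converts the sequence a_k = 1 into the number of integer partitions.
Using the recurrence or dynamic programming:
p(11) = 56

56


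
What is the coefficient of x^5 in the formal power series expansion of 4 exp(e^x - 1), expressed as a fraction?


exp(e^x - 1) is the exponential generating function for the Bell numbers Bell_k: exp(e^x - 1) = sum_{k>=0} Bell_k x^k / k!.
So the coefficient of x^5 in 4 exp(e^x - 1) is 4 Bell_5 / 5!.
Computing: Bell_5 = 52 and 5! = 120, giving
4 * 52/120 = 26/15.

26/15


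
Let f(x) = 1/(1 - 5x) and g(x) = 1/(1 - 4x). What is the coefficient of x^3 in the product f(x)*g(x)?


The coefficient of x^n in f*g is the Cauchy product: sum_{k=0}^{n} a^k * b^(n-k).
With a=5, b=4, n=3:
sum_{k=0}^{3} 5^k * 4^(3-k)
= 369

369


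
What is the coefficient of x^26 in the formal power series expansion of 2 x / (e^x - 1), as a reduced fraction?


The exponential generating function for Bernoulli numbers is
x / (e^x - 1) = sum_{k>=0} B_k x^k / k!.
So the coefficient of x^26 in 2 x / (e^x - 1) is 2 B_26 / 26!.
Computing: B_26 = 8553103/6, 26! = 403291461126605635584000000, giving
2 * 8553103/6 / 403291461126605635584000000 = 657931/93067260259985915904000000.

657931/93067260259985915904000000


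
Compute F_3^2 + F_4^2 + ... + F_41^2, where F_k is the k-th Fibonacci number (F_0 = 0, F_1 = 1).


There is a standard identity sum_{k=0}^{N} F_k^2 = F_N * F_{N+1} (proved inductively from the telescoping relation F_k^2 = F_k F_{k+1} - F_{k-1} F_k). Then
sum_{k=3}^{41} F_k^2 = F_41 F_42 - F_2 F_3.
Computing: F_41 = 165580141, F_42 = 267914296, F_2 = 1, F_3 = 2.
Sum = 165580141 * 267914296 - 1 * 2 = 44361286907595734.

44361286907595734


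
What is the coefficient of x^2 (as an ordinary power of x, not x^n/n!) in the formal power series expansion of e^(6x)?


The exponential series is e^y = sum_{k>=0} y^k / k!. Substituting y = 6x gives
e^(6x) = sum_{k>=0} 6^k x^k / k!.
So the coefficient of x^n is a^n/n! with a = 6, n = 2:
6^2 / 2! = 36/2 = 18

18


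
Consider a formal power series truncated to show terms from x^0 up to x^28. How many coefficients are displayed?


From x^0 to x^28 inclusive, the count is 28 - 0 + 1 = 29.

29


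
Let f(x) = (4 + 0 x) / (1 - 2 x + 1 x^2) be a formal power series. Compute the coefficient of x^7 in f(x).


Write f(x) = sum_{k>=0} a_k x^k. Multiplying both sides by 1 - 2 x + 1 x^2 gives
(1 - 2 x + 1 x^2) sum_{k>=0} a_k x^k = 4 + 0 x.
Matching coefficients:
 x^0: a_0 = 4
 x^1: a_1 - 2 a_0 = 0  =>  a_1 = 2*4 + 0 = 8
 x^k (k >= 2): a_k = 2 a_{k-1} - 1 a_{k-2}.
Iterating: a_2 = 12, a_3 = 16, a_4 = 20, a_5 = 24, a_6 = 28, a_7 = 32.
So the coefficient of x^7 is 32.

32


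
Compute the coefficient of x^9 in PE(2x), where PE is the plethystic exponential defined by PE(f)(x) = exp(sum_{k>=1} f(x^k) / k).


With f(x) = 2x, the exponent is sum_{k>=1} 2 x^k / k = 2 * (-ln(1 - x)). Exponentiating:
PE(2x) = exp(-2 ln(1 - x)) = 1/(1 - x)^2.
By the negative binomial expansion, [x^n] 1/(1 - x)^2 = C(n + 1, 1).
For n = 9: C(10, 1) = 10.

10


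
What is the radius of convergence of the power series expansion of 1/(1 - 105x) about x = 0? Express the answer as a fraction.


Expanding 1/(1 - 105x) = sum_{k>=0} 105^k x^k, the series converges when |105x| < 1, i.e., |x| < 1/105.
So the radius of convergence is 1/105 = 1/105.

1/105


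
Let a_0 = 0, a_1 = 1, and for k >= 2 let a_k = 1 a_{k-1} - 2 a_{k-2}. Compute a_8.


Iterating the recurrence forward:
a_0 = 0
a_1 = 1
a_2 = 1*1 - 2*0 = 1
a_3 = 1*1 - 2*1 = -1
a_4 = 1*-1 - 2*1 = -3
a_5 = 1*-3 - 2*-1 = -1
a_6 = 1*-1 - 2*-3 = 5
a_7 = 1*5 - 2*-1 = 7
a_8 = 1*7 - 2*5 = -3
So a_8 = -3.

-3


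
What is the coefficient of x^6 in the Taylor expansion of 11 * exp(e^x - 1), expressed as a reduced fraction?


exp(e^x - 1) = sum_{k>=0} Bell_k x^k / k!, where Bell_k is the k-th Bell number.
So the coefficient of x^6 is 11 * Bell_6 / 6!.
Computing: Bell_6 = 203 and 6! = 720, giving
11 * 203/720 = 2233/720.

2233/720


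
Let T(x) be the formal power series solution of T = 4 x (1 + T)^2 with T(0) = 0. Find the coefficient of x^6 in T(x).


Apply the Lagrange inversion formula: if T = 4 x * phi(T) with phi(t) = (1 + t)^2, then [x^n] T = 4^n * (1/n) [t^(n-1)] phi(t)^n = 4^n * (1/n) [t^(n-1)] (1 + t)^(2n) = 4^n * (1/n) C(2n, n-1).
Using the identity C(2n, n-1) = C(2n, n) * n / (n+1), the unscaled factor equals C(2n, n) / (n+1) = C_n, the n-th Catalan number.
For n = 6: C_6 = C(12, 6) / 7 = 924/7 = 132.
With the 4^6 = 4096 factor, the coefficient is 4096 * 132 = 540672.

540672


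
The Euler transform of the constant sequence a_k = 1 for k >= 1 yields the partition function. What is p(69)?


The Euler transform converts the sequence a_k = 1 into the number of integer partitions.
Using the recurrence or dynamic programming:
p(69) = 3554345

3554345


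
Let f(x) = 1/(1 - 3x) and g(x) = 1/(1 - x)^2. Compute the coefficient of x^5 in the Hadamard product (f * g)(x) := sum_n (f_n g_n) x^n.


f has coefficients f_k = 3^k. For g = 1/(1 - x)^2 the coefficient is g_k = C(k + 1, 1) = k + 1. The Hadamard coefficient is (f * g)_k = 3^k * (k + 1).
For k = 5: 3^5 * 6 = 243 * 6 = 1458.

1458


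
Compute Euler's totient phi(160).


phi(n) counts integers in [1, n] coprime to n. Using the multiplicative formula phi(n) = n * prod_{p | n} (1 - 1/p):
160 = 2^5 * 5, so
phi(160) = 160 * (1 - 1/2) * (1 - 1/5) = 64.

64


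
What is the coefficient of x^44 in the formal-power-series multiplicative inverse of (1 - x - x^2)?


Let the inverse be f(x) = sum_{k>=0} a_k x^k. From f(x) * (1 - x - x^2) = 1 and matching coefficients:
 x^0: a_0 = 1.
 x^1: a_1 - a_0 = 0, so a_1 = 1.
 x^k (k >= 2): a_k - a_{k-1} - a_{k-2} = 0, i.e. a_k = a_{k-1} + a_{k-2}.
This is the Fibonacci-type recurrence shifted so that a_0 = a_1 = 1.
Iterating: a_0=1, a_1=1, a_2=2, a_3=3, a_4=5, a_5=8, a_6=13, a_7=21, a_8=34, a_9=55, ...
a_44 = 1134903170.

1134903170


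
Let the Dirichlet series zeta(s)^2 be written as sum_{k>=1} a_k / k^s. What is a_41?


The Dirichlet convolution of the constant function 1 with itself gives (1 * 1)(k) = sum_{d | k} 1 = d(k), the number of positive divisors of k.
Since zeta(s) = sum_{k>=1} 1/k^s, we have zeta(s)^2 = sum_{k>=1} d(k)/k^s, so a_k = d(k).
For k = 41: the divisors are 1, 41.
Count = 2.

2


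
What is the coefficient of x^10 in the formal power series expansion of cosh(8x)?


The Maclaurin series is cosh(t) = sum_{m>=0} t^(2m) / (2m)!, so substituting t = 8x, only even powers of x are nonzero, with coefficient of x^(2m) equal to 8^(2m) / (2m)!.
For x^10 the coefficient is 8^10/10! = 1073741824/3628800 = 4194304/14175.

4194304/14175


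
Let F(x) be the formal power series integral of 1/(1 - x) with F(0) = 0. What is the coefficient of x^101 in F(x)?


1/(1 - x) = sum_{k>=0} x^k. Integrating termwise and using F(0) = 0 gives
F(x) = sum_{k>=0} x^(k+1) / (k+1) = sum_{m>=1} x^m / m = -ln(1 - x).
So the coefficient of x^101 is 1/101 = 1/101.

1/101


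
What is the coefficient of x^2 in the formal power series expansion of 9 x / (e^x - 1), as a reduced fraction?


The exponential generating function for Bernoulli numbers is
x / (e^x - 1) = sum_{k>=0} B_k x^k / k!.
So the coefficient of x^2 in 9 x / (e^x - 1) is 9 B_2 / 2!.
Computing: B_2 = 1/6, 2! = 2, giving
9 * 1/6 / 2 = 3/4.

3/4


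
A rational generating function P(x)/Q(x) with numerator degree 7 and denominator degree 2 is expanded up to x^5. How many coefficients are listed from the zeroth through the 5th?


Expanding up to x^5 gives the coefficients for x^0, x^1, ..., x^5.
That is 5 + 1 = 6 coefficients in total.

6


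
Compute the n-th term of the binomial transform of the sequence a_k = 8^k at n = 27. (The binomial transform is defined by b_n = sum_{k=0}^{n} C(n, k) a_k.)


With a_k = 8^k, b_n = sum_{k=0}^{n} C(n, k) 8^k = (1 + 8)^n by the binomial theorem.
For n = 27: (1 + 8)^27 = 9^27 = 58149737003040059690390169.

58149737003040059690390169


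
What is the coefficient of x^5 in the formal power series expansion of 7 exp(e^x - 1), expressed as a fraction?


exp(e^x - 1) is the exponential generating function for the Bell numbers Bell_k: exp(e^x - 1) = sum_{k>=0} Bell_k x^k / k!.
So the coefficient of x^5 in 7 exp(e^x - 1) is 7 Bell_5 / 5!.
Computing: Bell_5 = 52 and 5! = 120, giving
7 * 52/120 = 91/30.

91/30


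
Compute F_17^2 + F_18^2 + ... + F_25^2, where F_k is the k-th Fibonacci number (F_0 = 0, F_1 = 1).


There is a standard identity sum_{k=0}^{N} F_k^2 = F_N * F_{N+1} (proved inductively from the telescoping relation F_k^2 = F_k F_{k+1} - F_{k-1} F_k). Then
sum_{k=17}^{25} F_k^2 = F_25 F_26 - F_16 F_17.
Computing: F_25 = 75025, F_26 = 121393, F_16 = 987, F_17 = 1597.
Sum = 75025 * 121393 - 987 * 1597 = 9105933586.

9105933586


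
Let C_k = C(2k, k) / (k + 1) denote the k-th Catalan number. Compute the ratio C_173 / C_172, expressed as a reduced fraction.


Using C_k = (2k)! / (k! (k+1)!), the ratio C_{k+1}/C_k simplifies to
C_{k+1}/C_k = [(2k+2)! / ((k+1)! (k+2)!)] * [k! (k+1)! / (2k)!]
 = (2k+2)(2k+1) / ((k+1)(k+2)) = 2(2k+1) / (k+2).
For k = 172: 2(2*172 + 1) / (172 + 2) = 690/174 = 115/29.

115/29
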